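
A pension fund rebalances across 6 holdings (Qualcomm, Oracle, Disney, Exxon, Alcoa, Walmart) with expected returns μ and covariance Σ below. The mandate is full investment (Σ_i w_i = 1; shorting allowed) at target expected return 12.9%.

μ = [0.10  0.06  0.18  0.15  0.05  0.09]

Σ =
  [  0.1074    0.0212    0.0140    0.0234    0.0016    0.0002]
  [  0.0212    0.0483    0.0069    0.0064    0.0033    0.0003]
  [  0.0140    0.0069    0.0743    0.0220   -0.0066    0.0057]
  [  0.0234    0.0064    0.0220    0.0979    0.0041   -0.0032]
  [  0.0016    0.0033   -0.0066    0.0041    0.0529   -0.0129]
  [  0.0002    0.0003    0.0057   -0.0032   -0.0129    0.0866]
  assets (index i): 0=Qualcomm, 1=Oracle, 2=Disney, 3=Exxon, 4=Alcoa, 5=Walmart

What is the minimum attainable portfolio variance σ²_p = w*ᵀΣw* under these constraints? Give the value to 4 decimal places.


u=Σ⁻¹μ = [0.3211  0.5824  2.0653  0.9334  1.3620  1.1379]
v=Σ⁻¹𝟙 = [3.3183  15.3836  10.6352  5.5624  22.2272  14.3029]
a=μᵀu=0.749337  b=𝟙ᵀu=6.402170  c=𝟙ᵀv=71.429660  D=ac−b²=12.537123
λ₁=(c·0.129−b)/D = (71.429660·0.129−6.402170)/12.537123 = 0.224314
λ₂=(a−b·0.129)/D = (0.749337−6.402170·0.129)/12.537123 = -0.006105
w* = 0.224314·u + -0.006105·v:
  w_0 = 0.224314·0.3211 + -0.006105·3.3183 = 0.0518  (Qualcomm)
  w_1 = 0.224314·0.5824 + -0.006105·15.3836 = 0.0367  (Oracle)
  w_2 = 0.224314·2.0653 + -0.006105·10.6352 = 0.3984  (Disney)
  w_3 = 0.224314·0.9334 + -0.006105·5.5624 = 0.1754  (Exxon)
  w_4 = 0.224314·1.3620 + -0.006105·22.2272 = 0.1698  (Alcoa)
  w_5 = 0.224314·1.1379 + -0.006105·14.3029 = 0.1679  (Walmart)
Σw_i=1.0000  μᵀw=0.1290
σ²=wᵀΣw=λ₁·μ_p+λ₂ = 0.224314·0.129 + -0.006105 = 0.022831 ≈ 0.0228

0.0228


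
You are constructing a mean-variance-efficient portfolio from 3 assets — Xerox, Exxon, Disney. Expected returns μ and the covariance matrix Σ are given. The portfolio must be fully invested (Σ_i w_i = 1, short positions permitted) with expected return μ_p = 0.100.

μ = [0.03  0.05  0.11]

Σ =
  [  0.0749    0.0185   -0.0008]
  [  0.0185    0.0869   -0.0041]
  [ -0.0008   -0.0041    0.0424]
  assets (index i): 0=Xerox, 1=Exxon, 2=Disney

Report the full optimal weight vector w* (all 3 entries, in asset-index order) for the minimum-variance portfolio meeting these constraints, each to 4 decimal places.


p=Σ⁻¹μ = [0.2700  0.6435  2.6617]
q=Σ⁻¹𝟙 = [11.0666  10.3212  24.7918]
a=μᵀp=0.333056  b=𝟙ᵀp=3.575152  c=𝟙ᵀq=46.179600  D=ac−b²=2.598698
λ₁=(c·0.100−b)/D = (46.179600·0.100−3.575152)/2.598698 = 0.401281
λ₂=(a−b·0.100)/D = (0.333056−3.575152·0.100)/2.598698 = -0.009412
w* = 0.401281·p + -0.009412·q:
  w_0 = 0.401281·0.2700 + -0.009412·11.0666 = 0.0042  (Xerox)
  w_1 = 0.401281·0.6435 + -0.009412·10.3212 = 0.1611  (Exxon)
  w_2 = 0.401281·2.6617 + -0.009412·24.7918 = 0.8347  (Disney)
Σw_i=1.0000  μᵀw=0.1000
σ²=wᵀΣw=λ₁·μ_p+λ₂ = 0.401281·0.100 + -0.009412 = 0.030716 ≈ 0.0307

0.0042  0.1611  0.8347


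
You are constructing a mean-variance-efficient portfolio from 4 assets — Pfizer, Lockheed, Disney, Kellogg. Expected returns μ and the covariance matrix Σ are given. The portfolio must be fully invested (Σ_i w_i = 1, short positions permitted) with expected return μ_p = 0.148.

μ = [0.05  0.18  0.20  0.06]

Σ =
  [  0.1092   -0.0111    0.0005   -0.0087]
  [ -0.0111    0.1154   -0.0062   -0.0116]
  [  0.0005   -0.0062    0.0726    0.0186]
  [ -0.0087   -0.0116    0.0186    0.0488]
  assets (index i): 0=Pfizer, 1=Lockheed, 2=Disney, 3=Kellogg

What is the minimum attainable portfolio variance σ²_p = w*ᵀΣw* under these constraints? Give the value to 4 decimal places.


0.0232

g=Σ⁻¹μ = [0.6938  1.8485  2.7136  0.7583]
h=Σ⁻¹𝟙 = [12.1592  12.5527  9.0791  22.1829]
a=μᵀg=0.955650  b=𝟙ᵀg=6.014244  c=𝟙ᵀh=55.973908  D=ac−b²=17.320351
λ₁=(c·0.148−b)/D = (55.973908·0.148−6.014244)/17.320351 = 0.131054
λ₂=(a−b·0.148)/D = (0.955650−6.014244·0.148)/17.320351 = 0.003784
w* = 0.131054·g + 0.003784·h:
  w_0 = 0.131054·0.6938 + 0.003784·12.1592 = 0.1369  (Pfizer)
  w_1 = 0.131054·1.8485 + 0.003784·12.5527 = 0.2898  (Lockheed)
  w_2 = 0.131054·2.7136 + 0.003784·9.0791 = 0.3900  (Disney)
  w_3 = 0.131054·0.7583 + 0.003784·22.1829 = 0.1833  (Kellogg)
Σw_i=1.0000  μᵀw=0.1480
σ²=wᵀΣw=λ₁·μ_p+λ₂ = 0.131054·0.148 + 0.003784 = 0.023180 ≈ 0.0232


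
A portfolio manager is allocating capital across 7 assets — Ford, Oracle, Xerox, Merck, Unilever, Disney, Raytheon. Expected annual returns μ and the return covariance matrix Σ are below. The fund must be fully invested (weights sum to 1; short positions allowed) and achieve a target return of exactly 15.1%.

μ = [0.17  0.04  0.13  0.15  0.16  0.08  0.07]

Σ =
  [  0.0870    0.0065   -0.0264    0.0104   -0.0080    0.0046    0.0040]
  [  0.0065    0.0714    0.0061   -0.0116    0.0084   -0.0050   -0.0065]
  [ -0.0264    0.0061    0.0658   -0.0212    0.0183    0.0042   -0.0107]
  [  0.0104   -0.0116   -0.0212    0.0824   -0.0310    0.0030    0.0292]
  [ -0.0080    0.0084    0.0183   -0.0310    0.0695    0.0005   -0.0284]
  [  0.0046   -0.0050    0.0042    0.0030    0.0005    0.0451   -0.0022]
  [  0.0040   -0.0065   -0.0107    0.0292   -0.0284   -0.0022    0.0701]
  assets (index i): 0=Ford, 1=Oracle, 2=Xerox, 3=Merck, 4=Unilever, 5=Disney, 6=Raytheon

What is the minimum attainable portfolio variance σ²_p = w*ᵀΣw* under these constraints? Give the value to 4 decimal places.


g=Σ⁻¹μ = [2.7430  0.3249  3.2037  3.1619  3.7982  1.0581  1.6161]
h=Σ⁻¹𝟙 = [14.8750  14.2335  21.0048  19.2298  25.8815  19.7378  21.0373]
a=μᵀg=2.175552  b=𝟙ᵀg=15.905871  c=𝟙ᵀh=135.999835  D=ac−b²=42.878003
λ₁=(c·0.151−b)/D = (135.999835·0.151−15.905871)/42.878003 = 0.107983
λ₂=(a−b·0.151)/D = (2.175552−15.905871·0.151)/42.878003 = -0.005276
w* = 0.107983·g + -0.005276·h:
  w_0 = 0.107983·2.7430 + -0.005276·14.8750 = 0.2177  (Ford)
  w_1 = 0.107983·0.3249 + -0.005276·14.2335 = -0.0400  (Oracle)
  w_2 = 0.107983·3.2037 + -0.005276·21.0048 = 0.2351  (Xerox)
  w_3 = 0.107983·3.1619 + -0.005276·19.2298 = 0.2400  (Merck)
  w_4 = 0.107983·3.7982 + -0.005276·25.8815 = 0.2736  (Unilever)
  w_5 = 0.107983·1.0581 + -0.005276·19.7378 = 0.0101  (Disney)
  w_6 = 0.107983·1.6161 + -0.005276·21.0373 = 0.0635  (Raytheon)
Σw_i=1.0000  μᵀw=0.1510
σ²=wᵀΣw=λ₁·μ_p+λ₂ = 0.107983·0.151 + -0.005276 = 0.011029 ≈ 0.0110

0.0110


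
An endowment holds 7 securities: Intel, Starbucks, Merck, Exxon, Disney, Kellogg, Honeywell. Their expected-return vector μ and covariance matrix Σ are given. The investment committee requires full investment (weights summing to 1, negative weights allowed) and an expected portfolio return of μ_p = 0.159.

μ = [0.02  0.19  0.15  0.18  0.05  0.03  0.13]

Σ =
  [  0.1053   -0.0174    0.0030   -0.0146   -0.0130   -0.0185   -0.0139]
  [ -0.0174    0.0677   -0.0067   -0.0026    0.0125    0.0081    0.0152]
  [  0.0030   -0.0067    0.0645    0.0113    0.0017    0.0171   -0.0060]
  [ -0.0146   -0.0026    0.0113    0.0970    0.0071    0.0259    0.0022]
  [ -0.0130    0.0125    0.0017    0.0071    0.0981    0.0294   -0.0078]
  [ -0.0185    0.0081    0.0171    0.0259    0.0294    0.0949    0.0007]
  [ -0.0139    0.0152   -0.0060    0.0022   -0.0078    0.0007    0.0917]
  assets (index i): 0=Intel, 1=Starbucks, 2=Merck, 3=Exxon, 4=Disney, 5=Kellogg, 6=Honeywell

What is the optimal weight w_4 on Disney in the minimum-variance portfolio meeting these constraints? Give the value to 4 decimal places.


0.0473

u=Σ⁻¹μ = [0.9593  3.1473  2.6060  1.9658  0.4169  -0.9096  1.2072]
v=Σ⁻¹𝟙 = [16.5108  15.8656  14.4883  9.4385  9.1097  4.3028  12.2416]
a=μᵀu=1.512400  b=𝟙ᵀu=9.392842  c=𝟙ᵀv=81.957300  D=ac−b²=35.726749
λ₁=(c·0.159−b)/D = (81.957300·0.159−9.392842)/35.726749 = 0.101839
λ₂=(a−b·0.159)/D = (1.512400−9.392842·0.159)/35.726749 = 0.000530
w* = 0.101839·u + 0.000530·v:
  w_0 = 0.101839·0.9593 + 0.000530·16.5108 = 0.1064  (Intel)
  w_1 = 0.101839·3.1473 + 0.000530·15.8656 = 0.3289  (Starbucks)
  w_2 = 0.101839·2.6060 + 0.000530·14.4883 = 0.2731  (Merck)
  w_3 = 0.101839·1.9658 + 0.000530·9.4385 = 0.2052  (Exxon)
  w_4 = 0.101839·0.4169 + 0.000530·9.1097 = 0.0473  (Disney)
  w_5 = 0.101839·-0.9096 + 0.000530·4.3028 = -0.0904  (Kellogg)
  w_6 = 0.101839·1.2072 + 0.000530·12.2416 = 0.1294  (Honeywell)
Σw_i=1.0000  μᵀw=0.1590
σ²=wᵀΣw=λ₁·μ_p+λ₂ = 0.101839·0.159 + 0.000530 = 0.016722 ≈ 0.0167


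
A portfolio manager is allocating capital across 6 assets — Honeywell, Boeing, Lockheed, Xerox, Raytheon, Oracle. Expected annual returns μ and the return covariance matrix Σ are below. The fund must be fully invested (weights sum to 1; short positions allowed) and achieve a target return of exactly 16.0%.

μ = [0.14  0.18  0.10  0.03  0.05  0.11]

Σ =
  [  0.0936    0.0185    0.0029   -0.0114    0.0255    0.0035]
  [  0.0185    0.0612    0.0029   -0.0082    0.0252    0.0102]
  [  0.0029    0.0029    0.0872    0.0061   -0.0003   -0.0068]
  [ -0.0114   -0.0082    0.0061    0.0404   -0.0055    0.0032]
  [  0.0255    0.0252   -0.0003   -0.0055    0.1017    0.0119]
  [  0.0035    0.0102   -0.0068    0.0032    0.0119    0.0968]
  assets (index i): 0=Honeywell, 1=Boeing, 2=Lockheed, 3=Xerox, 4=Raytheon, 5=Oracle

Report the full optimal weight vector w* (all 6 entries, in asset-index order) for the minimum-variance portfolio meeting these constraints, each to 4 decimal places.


u=Σ⁻¹μ = [1.1892  2.7838  0.9876  1.3522  -0.5243  0.8892]
v=Σ⁻¹𝟙 = [9.6439  13.6286  9.2878  28.8747  4.7301  7.6622]
a=μᵀu=0.878489  b=𝟙ᵀu=6.677671  c=𝟙ᵀv=73.827364  D=ac−b²=20.265225
λ₁=(c·0.160−b)/D = (73.827364·0.160−6.677671)/20.265225 = 0.253375
λ₂=(a−b·0.160)/D = (0.878489−6.677671·0.160)/20.265225 = -0.009373
w* = 0.253375·u + -0.009373·v:
  w_0 = 0.253375·1.1892 + -0.009373·9.6439 = 0.2109  (Honeywell)
  w_1 = 0.253375·2.7838 + -0.009373·13.6286 = 0.5776  (Boeing)
  w_2 = 0.253375·0.9876 + -0.009373·9.2878 = 0.1632  (Lockheed)
  w_3 = 0.253375·1.3522 + -0.009373·28.8747 = 0.0720  (Xerox)
  w_4 = 0.253375·-0.5243 + -0.009373·4.7301 = -0.1772  (Raytheon)
  w_5 = 0.253375·0.8892 + -0.009373·7.6622 = 0.1535  (Oracle)
Σw_i=1.0000  μᵀw=0.1600
σ²=wᵀΣw=λ₁·μ_p+λ₂ = 0.253375·0.160 + -0.009373 = 0.031167 ≈ 0.0312

0.2109  0.5776  0.1632  0.0720  -0.1772  0.1535


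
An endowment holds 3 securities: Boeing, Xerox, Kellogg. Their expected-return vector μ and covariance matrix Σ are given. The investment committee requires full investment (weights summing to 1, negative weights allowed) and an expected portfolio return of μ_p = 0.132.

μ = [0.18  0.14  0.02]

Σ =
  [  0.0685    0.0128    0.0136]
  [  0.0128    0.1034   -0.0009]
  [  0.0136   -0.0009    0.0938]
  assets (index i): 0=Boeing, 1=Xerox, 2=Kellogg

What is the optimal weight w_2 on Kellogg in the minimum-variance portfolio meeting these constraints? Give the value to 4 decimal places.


g=Σ⁻¹μ = [2.4582  1.0485  -0.1331]
h=Σ⁻¹𝟙 = [11.2269  8.3607  9.1134]
a=μᵀg=0.586611  b=𝟙ᵀg=3.373605  c=𝟙ᵀh=28.701008  D=ac−b²=5.455128
λ₁=(c·0.132−b)/D = (28.701008·0.132−3.373605)/5.455128 = 0.076062
λ₂=(a−b·0.132)/D = (0.586611−3.373605·0.132)/5.455128 = 0.025901
w* = 0.076062·g + 0.025901·h:
  w_0 = 0.076062·2.4582 + 0.025901·11.2269 = 0.4778  (Boeing)
  w_1 = 0.076062·1.0485 + 0.025901·8.3607 = 0.2963  (Xerox)
  w_2 = 0.076062·-0.1331 + 0.025901·9.1134 = 0.2259  (Kellogg)
Σw_i=1.0000  μᵀw=0.1320
σ²=wᵀΣw=λ₁·μ_p+λ₂ = 0.076062·0.132 + 0.025901 = 0.035942 ≈ 0.0359

0.2259


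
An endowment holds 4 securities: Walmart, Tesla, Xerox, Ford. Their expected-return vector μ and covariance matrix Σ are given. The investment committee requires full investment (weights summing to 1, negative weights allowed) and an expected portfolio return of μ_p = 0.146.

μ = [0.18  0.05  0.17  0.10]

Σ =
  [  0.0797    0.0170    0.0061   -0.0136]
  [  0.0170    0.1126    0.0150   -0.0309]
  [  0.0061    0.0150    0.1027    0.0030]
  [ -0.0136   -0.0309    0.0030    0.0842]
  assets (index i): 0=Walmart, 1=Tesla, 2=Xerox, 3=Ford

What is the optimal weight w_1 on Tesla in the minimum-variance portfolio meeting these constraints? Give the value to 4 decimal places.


0.0658

x=Σ⁻¹μ = [2.3561  0.3516  1.4159  1.6468]
y=Σ⁻¹𝟙 = [12.7140  10.8990  6.8735  17.6849]
a=μᵀx=0.847064  b=𝟙ᵀx=5.770443  c=𝟙ᵀy=48.171302  D=ac−b²=7.506171
λ₁=(c·0.146−b)/D = (48.171302·0.146−5.770443)/7.506171 = 0.168204
λ₂=(a−b·0.146)/D = (0.847064−5.770443·0.146)/7.506171 = 0.000610
w* = 0.168204·x + 0.000610·y:
  w_0 = 0.168204·2.3561 + 0.000610·12.7140 = 0.4041  (Walmart)
  w_1 = 0.168204·0.3516 + 0.000610·10.8990 = 0.0658  (Tesla)
  w_2 = 0.168204·1.4159 + 0.000610·6.8735 = 0.2424  (Xerox)
  w_3 = 0.168204·1.6468 + 0.000610·17.6849 = 0.2878  (Ford)
Σw_i=1.0000  μᵀw=0.1460
σ²=wᵀΣw=λ₁·μ_p+λ₂ = 0.168204·0.146 + 0.000610 = 0.025168 ≈ 0.0252


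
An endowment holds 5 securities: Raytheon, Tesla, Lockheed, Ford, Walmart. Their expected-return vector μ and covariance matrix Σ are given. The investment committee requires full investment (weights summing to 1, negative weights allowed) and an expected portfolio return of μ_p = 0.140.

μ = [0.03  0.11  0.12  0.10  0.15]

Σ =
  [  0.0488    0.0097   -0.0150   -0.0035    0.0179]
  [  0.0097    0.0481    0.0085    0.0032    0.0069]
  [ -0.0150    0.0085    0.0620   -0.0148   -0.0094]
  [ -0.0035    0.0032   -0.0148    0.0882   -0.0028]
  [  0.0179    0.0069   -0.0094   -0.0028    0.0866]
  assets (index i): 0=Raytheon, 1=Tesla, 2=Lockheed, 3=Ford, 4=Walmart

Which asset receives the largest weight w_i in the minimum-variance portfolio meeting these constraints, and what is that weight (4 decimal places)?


g=Σ⁻¹μ = [0.5699  1.3529  2.5462  1.5928  1.8344]
h=Σ⁻¹𝟙 = [24.6718  8.7499  26.2704  16.6979  9.1420]
a=μᵀg=0.905901  b=𝟙ᵀg=7.896180  c=𝟙ᵀh=85.531969  D=ac−b²=15.133856
λ₁=(c·0.140−b)/D = (85.531969·0.140−7.896180)/15.133856 = 0.269482
λ₂=(a−b·0.140)/D = (0.905901−7.896180·0.140)/15.133856 = -0.013187
w* = 0.269482·g + -0.013187·h:
  w_0 = 0.269482·0.5699 + -0.013187·24.6718 = -0.1718  (Raytheon)
  w_1 = 0.269482·1.3529 + -0.013187·8.7499 = 0.2492  (Tesla)
  w_2 = 0.269482·2.5462 + -0.013187·26.2704 = 0.3397  (Lockheed)
  w_3 = 0.269482·1.5928 + -0.013187·16.6979 = 0.2090  (Ford)
  w_4 = 0.269482·1.8344 + -0.013187·9.1420 = 0.3738  (Walmart)
Σw_i=1.0000  μᵀw=0.1400
σ²=wᵀΣw=λ₁·μ_p+λ₂ = 0.269482·0.140 + -0.013187 = 0.024541 ≈ 0.0245

Walmart (0.3738)


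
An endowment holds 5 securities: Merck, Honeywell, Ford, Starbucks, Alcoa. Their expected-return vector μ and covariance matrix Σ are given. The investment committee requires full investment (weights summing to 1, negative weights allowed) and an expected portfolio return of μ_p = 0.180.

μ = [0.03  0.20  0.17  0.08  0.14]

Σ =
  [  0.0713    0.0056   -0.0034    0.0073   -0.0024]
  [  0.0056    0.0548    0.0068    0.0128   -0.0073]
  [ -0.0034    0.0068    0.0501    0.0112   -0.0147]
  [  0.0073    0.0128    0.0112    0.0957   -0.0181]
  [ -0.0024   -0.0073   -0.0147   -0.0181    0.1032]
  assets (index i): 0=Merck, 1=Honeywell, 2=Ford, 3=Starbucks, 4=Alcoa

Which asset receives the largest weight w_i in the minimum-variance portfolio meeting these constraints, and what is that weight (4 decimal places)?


Honeywell (0.4152)

x=Σ⁻¹μ = [0.3593  3.3826  3.5151  0.3546  2.1671]
y=Σ⁻¹𝟙 = [13.6469  14.3838  21.7215  7.8739  15.4998]
a=μᵀx=1.616624  b=𝟙ᵀx=9.778714  c=𝟙ᵀy=73.125926  D=ac−b²=22.593869
λ₁=(c·0.180−b)/D = (73.125926·0.180−9.778714)/22.593869 = 0.149773
λ₂=(a−b·0.180)/D = (1.616624−9.778714·0.180)/22.593869 = -0.006353
w* = 0.149773·x + -0.006353·y:
  w_0 = 0.149773·0.3593 + -0.006353·13.6469 = -0.0329  (Merck)
  w_1 = 0.149773·3.3826 + -0.006353·14.3838 = 0.4152  (Honeywell)
  w_2 = 0.149773·3.5151 + -0.006353·21.7215 = 0.3885  (Ford)
  w_3 = 0.149773·0.3546 + -0.006353·7.8739 = 0.0031  (Starbucks)
  w_4 = 0.149773·2.1671 + -0.006353·15.4998 = 0.2261  (Alcoa)
Σw_i=1.0000  μᵀw=0.1800
σ²=wᵀΣw=λ₁·μ_p+λ₂ = 0.149773·0.180 + -0.006353 = 0.020606 ≈ 0.0206


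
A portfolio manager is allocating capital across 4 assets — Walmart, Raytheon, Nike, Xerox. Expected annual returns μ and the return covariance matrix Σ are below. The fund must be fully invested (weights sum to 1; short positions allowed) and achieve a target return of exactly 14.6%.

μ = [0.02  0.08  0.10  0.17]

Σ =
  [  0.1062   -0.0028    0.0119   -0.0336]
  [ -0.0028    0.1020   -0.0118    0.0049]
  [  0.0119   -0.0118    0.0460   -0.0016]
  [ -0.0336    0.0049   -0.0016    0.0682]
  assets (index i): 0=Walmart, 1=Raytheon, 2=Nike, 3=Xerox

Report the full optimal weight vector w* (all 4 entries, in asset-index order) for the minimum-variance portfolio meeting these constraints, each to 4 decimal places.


-0.0349  0.0575  0.3437  0.6337

p=Σ⁻¹μ = [0.8778  0.9332  2.2875  2.9118]
q=Σ⁻¹𝟙 = [13.9916  11.6969  21.8585  21.2284]
a=μᵀp=0.815959  b=𝟙ᵀp=7.010261  c=𝟙ᵀq=68.775411  D=ac−b²=6.974178
λ₁=(c·0.146−b)/D = (68.775411·0.146−7.010261)/6.974178 = 0.434596
λ₂=(a−b·0.146)/D = (0.815959−7.010261·0.146)/6.974178 = -0.029758
w* = 0.434596·p + -0.029758·q:
  w_0 = 0.434596·0.8778 + -0.029758·13.9916 = -0.0349  (Walmart)
  w_1 = 0.434596·0.9332 + -0.029758·11.6969 = 0.0575  (Raytheon)
  w_2 = 0.434596·2.2875 + -0.029758·21.8585 = 0.3437  (Nike)
  w_3 = 0.434596·2.9118 + -0.029758·21.2284 = 0.6337  (Xerox)
Σw_i=1.0000  μᵀw=0.1460
σ²=wᵀΣw=λ₁·μ_p+λ₂ = 0.434596·0.146 + -0.029758 = 0.033693 ≈ 0.0337


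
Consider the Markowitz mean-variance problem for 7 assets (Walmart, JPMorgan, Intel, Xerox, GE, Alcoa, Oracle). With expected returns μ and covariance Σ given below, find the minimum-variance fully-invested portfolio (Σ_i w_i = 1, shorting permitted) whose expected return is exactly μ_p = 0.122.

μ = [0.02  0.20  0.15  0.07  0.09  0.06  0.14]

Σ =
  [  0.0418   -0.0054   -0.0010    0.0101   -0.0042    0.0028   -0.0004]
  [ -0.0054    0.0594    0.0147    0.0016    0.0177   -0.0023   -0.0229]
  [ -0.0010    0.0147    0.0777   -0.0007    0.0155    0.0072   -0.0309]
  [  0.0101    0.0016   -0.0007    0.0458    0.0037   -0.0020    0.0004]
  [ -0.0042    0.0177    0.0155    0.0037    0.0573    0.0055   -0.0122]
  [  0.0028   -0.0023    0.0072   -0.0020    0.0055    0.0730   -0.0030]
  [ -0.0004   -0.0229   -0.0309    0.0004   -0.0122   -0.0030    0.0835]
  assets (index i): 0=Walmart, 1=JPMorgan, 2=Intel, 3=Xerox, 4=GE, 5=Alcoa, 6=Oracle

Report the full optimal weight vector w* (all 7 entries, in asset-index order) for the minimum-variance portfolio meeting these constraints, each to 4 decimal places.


0.1331  0.2276  0.1514  0.1076  0.0613  0.0825  0.2364

g=Σ⁻¹μ = [0.7971  4.2007  2.5476  1.2236  0.3010  0.8412  3.8436]
h=Σ⁻¹𝟙 = [23.9531  21.7160  16.1247  15.4295  11.4917  12.5019  26.0678]
a=μᵀg=1.939553  b=𝟙ᵀg=13.754900  c=𝟙ᵀh=127.284781  D=ac−b²=57.678247
λ₁=(c·0.122−b)/D = (127.284781·0.122−13.754900)/57.678247 = 0.030754
λ₂=(a−b·0.122)/D = (1.939553−13.754900·0.122)/57.678247 = 0.004533
w* = 0.030754·g + 0.004533·h:
  w_0 = 0.030754·0.7971 + 0.004533·23.9531 = 0.1331  (Walmart)
  w_1 = 0.030754·4.2007 + 0.004533·21.7160 = 0.2276  (JPMorgan)
  w_2 = 0.030754·2.5476 + 0.004533·16.1247 = 0.1514  (Intel)
  w_3 = 0.030754·1.2236 + 0.004533·15.4295 = 0.1076  (Xerox)
  w_4 = 0.030754·0.3010 + 0.004533·11.4917 = 0.0613  (GE)
  w_5 = 0.030754·0.8412 + 0.004533·12.5019 = 0.0825  (Alcoa)
  w_6 = 0.030754·3.8436 + 0.004533·26.0678 = 0.2364  (Oracle)
Σw_i=1.0000  μᵀw=0.1220
σ²=wᵀΣw=λ₁·μ_p+λ₂ = 0.030754·0.122 + 0.004533 = 0.008285 ≈ 0.0083


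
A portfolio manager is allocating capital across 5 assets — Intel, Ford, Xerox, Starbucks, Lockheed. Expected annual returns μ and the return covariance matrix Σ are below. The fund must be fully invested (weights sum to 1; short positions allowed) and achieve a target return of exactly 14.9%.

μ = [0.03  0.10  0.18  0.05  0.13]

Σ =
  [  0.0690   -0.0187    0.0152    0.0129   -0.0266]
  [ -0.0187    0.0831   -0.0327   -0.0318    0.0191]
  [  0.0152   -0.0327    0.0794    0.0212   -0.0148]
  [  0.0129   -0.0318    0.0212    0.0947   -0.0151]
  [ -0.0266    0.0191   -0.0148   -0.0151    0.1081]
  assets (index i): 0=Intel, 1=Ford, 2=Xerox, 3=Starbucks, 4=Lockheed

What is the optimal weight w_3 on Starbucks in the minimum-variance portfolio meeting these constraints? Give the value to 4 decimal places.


0.0180

x=Σ⁻¹μ = [0.8634  2.6416  3.2545  0.8091  1.5069]
y=Σ⁻¹𝟙 = [20.2762  26.1431  18.1786  14.7667  14.1724]
a=μᵀx=1.112217  b=𝟙ᵀx=9.075482  c=𝟙ᵀy=93.536921  D=ac−b²=21.669019
λ₁=(c·0.149−b)/D = (93.536921·0.149−9.075482)/21.669019 = 0.224353
λ₂=(a−b·0.149)/D = (1.112217−9.075482·0.149)/21.669019 = -0.011077
w* = 0.224353·x + -0.011077·y:
  w_0 = 0.224353·0.8634 + -0.011077·20.2762 = -0.0309  (Intel)
  w_1 = 0.224353·2.6416 + -0.011077·26.1431 = 0.3031  (Ford)
  w_2 = 0.224353·3.2545 + -0.011077·18.1786 = 0.5288  (Xerox)
  w_3 = 0.224353·0.8091 + -0.011077·14.7667 = 0.0180  (Starbucks)
  w_4 = 0.224353·1.5069 + -0.011077·14.1724 = 0.1811  (Lockheed)
Σw_i=1.0000  μᵀw=0.1490
σ²=wᵀΣw=λ₁·μ_p+λ₂ = 0.224353·0.149 + -0.011077 = 0.022352 ≈ 0.0224


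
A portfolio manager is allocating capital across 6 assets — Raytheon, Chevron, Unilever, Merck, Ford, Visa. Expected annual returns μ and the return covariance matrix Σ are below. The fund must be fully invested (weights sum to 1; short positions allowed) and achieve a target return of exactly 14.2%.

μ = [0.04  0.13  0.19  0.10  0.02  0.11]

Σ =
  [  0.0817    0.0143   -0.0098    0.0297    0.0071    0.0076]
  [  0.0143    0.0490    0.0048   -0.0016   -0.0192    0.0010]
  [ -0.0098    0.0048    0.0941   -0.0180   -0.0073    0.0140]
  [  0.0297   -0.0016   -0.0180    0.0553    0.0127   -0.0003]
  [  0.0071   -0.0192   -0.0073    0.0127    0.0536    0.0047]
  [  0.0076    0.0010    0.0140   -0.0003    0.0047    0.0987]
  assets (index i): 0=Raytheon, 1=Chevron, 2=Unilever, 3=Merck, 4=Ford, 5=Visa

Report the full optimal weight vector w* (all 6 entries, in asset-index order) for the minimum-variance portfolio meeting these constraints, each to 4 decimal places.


g=Σ⁻¹μ = [-1.0650  3.3080  2.2804  2.9367  1.2447  0.7892]
h=Σ⁻¹𝟙 = [-0.8068  30.2000  13.4450  17.6879  26.6283  6.7665]
a=μᵀg=1.226083  b=𝟙ᵀg=9.493945  c=𝟙ᵀh=93.920883  D=ac−b²=25.019853
λ₁=(c·0.142−b)/D = (93.920883·0.142−9.493945)/25.019853 = 0.153591
λ₂=(a−b·0.142)/D = (1.226083−9.493945·0.142)/25.019853 = -0.004878
w* = 0.153591·g + -0.004878·h:
  w_0 = 0.153591·-1.0650 + -0.004878·-0.8068 = -0.1596  (Raytheon)
  w_1 = 0.153591·3.3080 + -0.004878·30.2000 = 0.3608  (Chevron)
  w_2 = 0.153591·2.2804 + -0.004878·13.4450 = 0.2847  (Unilever)
  w_3 = 0.153591·2.9367 + -0.004878·17.6879 = 0.3648  (Merck)
  w_4 = 0.153591·1.2447 + -0.004878·26.6283 = 0.0613  (Ford)
  w_5 = 0.153591·0.7892 + -0.004878·6.7665 = 0.0882  (Visa)
Σw_i=1.0000  μᵀw=0.1420
σ²=wᵀΣw=λ₁·μ_p+λ₂ = 0.153591·0.142 + -0.004878 = 0.016932 ≈ 0.0169

-0.1596  0.3608  0.2847  0.3648  0.0613  0.0882


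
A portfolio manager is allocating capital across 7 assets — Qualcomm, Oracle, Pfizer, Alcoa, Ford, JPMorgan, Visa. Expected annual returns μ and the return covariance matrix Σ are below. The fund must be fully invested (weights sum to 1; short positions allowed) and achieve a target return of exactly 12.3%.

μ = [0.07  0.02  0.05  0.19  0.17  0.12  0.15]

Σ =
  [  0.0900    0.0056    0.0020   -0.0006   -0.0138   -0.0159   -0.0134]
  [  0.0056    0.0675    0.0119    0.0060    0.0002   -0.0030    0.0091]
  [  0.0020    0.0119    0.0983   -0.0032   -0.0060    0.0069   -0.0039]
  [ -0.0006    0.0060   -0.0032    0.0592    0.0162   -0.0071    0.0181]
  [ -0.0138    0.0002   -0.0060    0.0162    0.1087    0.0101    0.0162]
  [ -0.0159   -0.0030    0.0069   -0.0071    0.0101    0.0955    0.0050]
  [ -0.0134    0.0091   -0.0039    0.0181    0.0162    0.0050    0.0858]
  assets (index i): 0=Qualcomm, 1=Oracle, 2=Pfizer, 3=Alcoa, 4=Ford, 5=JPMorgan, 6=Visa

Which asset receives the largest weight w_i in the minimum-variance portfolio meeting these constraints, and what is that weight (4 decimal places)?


u=Σ⁻¹μ = [1.3909  -0.2694  0.6106  2.8252  1.0464  1.4751  1.1423]
v=Σ⁻¹𝟙 = [14.9101  10.1995  8.9704  13.4599  7.1569  12.4302  8.3945]
a=μᵀu=1.185533  b=𝟙ᵀu=8.221067  c=𝟙ᵀv=75.521462  D=ac−b²=21.947227
λ₁=(c·0.123−b)/D = (75.521462·0.123−8.221067)/21.947227 = 0.048665
λ₂=(a−b·0.123)/D = (1.185533−8.221067·0.123)/21.947227 = 0.007944
w* = 0.048665·u + 0.007944·v:
  w_0 = 0.048665·1.3909 + 0.007944·14.9101 = 0.1861  (Qualcomm)
  w_1 = 0.048665·-0.2694 + 0.007944·10.1995 = 0.0679  (Oracle)
  w_2 = 0.048665·0.6106 + 0.007944·8.9704 = 0.1010  (Pfizer)
  w_3 = 0.048665·2.8252 + 0.007944·13.4599 = 0.2444  (Alcoa)
  w_4 = 0.048665·1.0464 + 0.007944·7.1569 = 0.1078  (Ford)
  w_5 = 0.048665·1.4751 + 0.007944·12.4302 = 0.1705  (JPMorgan)
  w_6 = 0.048665·1.1423 + 0.007944·8.3945 = 0.1223  (Visa)
Σw_i=1.0000  μᵀw=0.1230
σ²=wᵀΣw=λ₁·μ_p+λ₂ = 0.048665·0.123 + 0.007944 = 0.013930 ≈ 0.0139

Alcoa (0.2444)


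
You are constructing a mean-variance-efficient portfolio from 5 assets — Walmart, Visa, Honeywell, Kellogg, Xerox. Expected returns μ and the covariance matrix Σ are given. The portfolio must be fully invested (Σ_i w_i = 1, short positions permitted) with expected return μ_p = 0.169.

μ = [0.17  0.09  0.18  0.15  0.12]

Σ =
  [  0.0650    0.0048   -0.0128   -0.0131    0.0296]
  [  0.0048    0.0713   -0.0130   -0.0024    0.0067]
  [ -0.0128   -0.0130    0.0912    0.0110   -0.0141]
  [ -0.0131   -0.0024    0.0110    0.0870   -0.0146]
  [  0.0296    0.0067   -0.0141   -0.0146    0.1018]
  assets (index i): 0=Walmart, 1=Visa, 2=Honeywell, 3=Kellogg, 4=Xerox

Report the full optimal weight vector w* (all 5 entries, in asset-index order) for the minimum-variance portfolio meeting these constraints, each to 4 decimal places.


0.4557  -0.0075  0.3244  0.2175  0.0098

g=Σ⁻¹μ = [3.0261  1.5036  2.4956  2.0466  0.8391]
h=Σ⁻¹𝟙 = [16.2910  15.3700  15.0320  13.8369  8.1412]
a=μᵀg=1.506655  b=𝟙ᵀg=9.911022  c=𝟙ᵀh=68.671189  D=ac−b²=5.235453
λ₁=(c·0.169−b)/D = (68.671189·0.169−9.911022)/5.235453 = 0.323641
λ₂=(a−b·0.169)/D = (1.506655−9.911022·0.169)/5.235453 = -0.032148
w* = 0.323641·g + -0.032148·h:
  w_0 = 0.323641·3.0261 + -0.032148·16.2910 = 0.4557  (Walmart)
  w_1 = 0.323641·1.5036 + -0.032148·15.3700 = -0.0075  (Visa)
  w_2 = 0.323641·2.4956 + -0.032148·15.0320 = 0.3244  (Honeywell)
  w_3 = 0.323641·2.0466 + -0.032148·13.8369 = 0.2175  (Kellogg)
  w_4 = 0.323641·0.8391 + -0.032148·8.1412 = 0.0098  (Xerox)
Σw_i=1.0000  μᵀw=0.1690
σ²=wᵀΣw=λ₁·μ_p+λ₂ = 0.323641·0.169 + -0.032148 = 0.022548 ≈ 0.0225


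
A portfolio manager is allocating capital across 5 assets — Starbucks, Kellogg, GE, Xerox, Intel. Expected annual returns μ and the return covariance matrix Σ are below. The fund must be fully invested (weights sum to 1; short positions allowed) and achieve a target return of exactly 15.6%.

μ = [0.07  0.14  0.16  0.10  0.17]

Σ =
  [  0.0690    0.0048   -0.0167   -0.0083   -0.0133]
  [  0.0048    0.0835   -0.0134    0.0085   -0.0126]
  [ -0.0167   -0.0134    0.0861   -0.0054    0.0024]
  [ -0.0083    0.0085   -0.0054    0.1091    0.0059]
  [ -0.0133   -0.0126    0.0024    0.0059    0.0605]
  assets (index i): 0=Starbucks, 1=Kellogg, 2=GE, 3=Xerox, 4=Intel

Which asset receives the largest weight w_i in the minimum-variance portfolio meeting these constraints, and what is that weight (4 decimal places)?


Intel (0.4301)

p=Σ⁻¹μ = [2.2826  2.4307  2.6304  0.8346  3.6322]
q=Σ⁻¹𝟙 = [23.5138  16.1965  18.6293  9.3484  23.4205]
a=μᵀp=1.621879  b=𝟙ᵀp=11.810495  c=𝟙ᵀq=91.108531  D=ac−b²=8.279228
λ₁=(c·0.156−b)/D = (91.108531·0.156−11.810495)/8.279228 = 0.290176
λ₂=(a−b·0.156)/D = (1.621879−11.810495·0.156)/8.279228 = -0.026640
w* = 0.290176·p + -0.026640·q:
  w_0 = 0.290176·2.2826 + -0.026640·23.5138 = 0.0359  (Starbucks)
  w_1 = 0.290176·2.4307 + -0.026640·16.1965 = 0.2739  (Kellogg)
  w_2 = 0.290176·2.6304 + -0.026640·18.6293 = 0.2670  (GE)
  w_3 = 0.290176·0.8346 + -0.026640·9.3484 = -0.0068  (Xerox)
  w_4 = 0.290176·3.6322 + -0.026640·23.4205 = 0.4301  (Intel)
Σw_i=1.0000  μᵀw=0.1560
σ²=wᵀΣw=λ₁·μ_p+λ₂ = 0.290176·0.156 + -0.026640 = 0.018628 ≈ 0.0186


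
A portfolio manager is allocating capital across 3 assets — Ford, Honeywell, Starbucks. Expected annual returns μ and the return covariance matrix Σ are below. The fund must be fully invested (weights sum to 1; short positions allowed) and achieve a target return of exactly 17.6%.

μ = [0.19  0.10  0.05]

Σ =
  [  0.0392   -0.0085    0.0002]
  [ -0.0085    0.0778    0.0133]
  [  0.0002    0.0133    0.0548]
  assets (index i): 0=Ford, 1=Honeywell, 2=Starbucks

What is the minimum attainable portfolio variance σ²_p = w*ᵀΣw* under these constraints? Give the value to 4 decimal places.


0.0269

u=Σ⁻¹μ = [5.2301  1.7778  0.4618]
v=Σ⁻¹𝟙 = [28.3407  13.4041  14.8916]
a=μᵀu=1.194587  b=𝟙ᵀu=7.469725  c=𝟙ᵀv=56.636378  D=ac−b²=11.860284
λ₁=(c·0.176−b)/D = (56.636378·0.176−7.469725)/11.860284 = 0.210642
λ₂=(a−b·0.176)/D = (1.194587−7.469725·0.176)/11.860284 = -0.010125
w* = 0.210642·u + -0.010125·v:
  w_0 = 0.210642·5.2301 + -0.010125·28.3407 = 0.8147  (Ford)
  w_1 = 0.210642·1.7778 + -0.010125·13.4041 = 0.2388  (Honeywell)
  w_2 = 0.210642·0.4618 + -0.010125·14.8916 = -0.0535  (Starbucks)
Σw_i=1.0000  μᵀw=0.1760
σ²=wᵀΣw=λ₁·μ_p+λ₂ = 0.210642·0.176 + -0.010125 = 0.026948 ≈ 0.0269


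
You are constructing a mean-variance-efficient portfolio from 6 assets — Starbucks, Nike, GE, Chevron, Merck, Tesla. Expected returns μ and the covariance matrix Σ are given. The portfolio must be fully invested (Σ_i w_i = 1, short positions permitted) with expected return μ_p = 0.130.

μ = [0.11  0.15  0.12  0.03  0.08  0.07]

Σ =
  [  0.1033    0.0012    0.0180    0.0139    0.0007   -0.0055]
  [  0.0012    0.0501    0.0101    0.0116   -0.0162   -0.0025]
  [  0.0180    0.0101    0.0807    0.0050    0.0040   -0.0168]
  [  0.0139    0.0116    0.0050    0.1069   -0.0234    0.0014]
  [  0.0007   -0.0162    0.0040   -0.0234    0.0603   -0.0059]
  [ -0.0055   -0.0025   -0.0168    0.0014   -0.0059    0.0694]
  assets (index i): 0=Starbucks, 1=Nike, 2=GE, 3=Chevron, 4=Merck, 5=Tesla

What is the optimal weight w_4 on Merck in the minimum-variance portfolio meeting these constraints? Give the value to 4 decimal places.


g=Σ⁻¹μ = [0.8788  3.5853  1.0516  0.2467  2.4688  1.6669]
h=Σ⁻¹𝟙 = [7.0597  25.6581  9.7276  11.3083  29.1436  20.4973]
a=μᵀg=1.082247  b=𝟙ᵀg=9.898143  c=𝟙ᵀh=103.394634  D=ac−b²=13.925295
λ₁=(c·0.130−b)/D = (103.394634·0.130−9.898143)/13.925295 = 0.254441
λ₂=(a−b·0.130)/D = (1.082247−9.898143·0.130)/13.925295 = -0.014686
w* = 0.254441·g + -0.014686·h:
  w_0 = 0.254441·0.8788 + -0.014686·7.0597 = 0.1199  (Starbucks)
  w_1 = 0.254441·3.5853 + -0.014686·25.6581 = 0.5354  (Nike)
  w_2 = 0.254441·1.0516 + -0.014686·9.7276 = 0.1247  (GE)
  w_3 = 0.254441·0.2467 + -0.014686·11.3083 = -0.1033  (Chevron)
  w_4 = 0.254441·2.4688 + -0.014686·29.1436 = 0.2001  (Merck)
  w_5 = 0.254441·1.6669 + -0.014686·20.4973 = 0.1231  (Tesla)
Σw_i=1.0000  μᵀw=0.1300
σ²=wᵀΣw=λ₁·μ_p+λ₂ = 0.254441·0.130 + -0.014686 = 0.018391 ≈ 0.0184

0.2001


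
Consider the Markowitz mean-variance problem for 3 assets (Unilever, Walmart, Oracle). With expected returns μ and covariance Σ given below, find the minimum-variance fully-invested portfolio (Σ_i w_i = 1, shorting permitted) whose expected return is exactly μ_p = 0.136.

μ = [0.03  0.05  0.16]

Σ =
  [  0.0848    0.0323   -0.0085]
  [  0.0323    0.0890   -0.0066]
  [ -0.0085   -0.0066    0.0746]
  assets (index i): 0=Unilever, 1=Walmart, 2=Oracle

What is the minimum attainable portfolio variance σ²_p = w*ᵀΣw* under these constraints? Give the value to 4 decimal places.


0.0473

x=Σ⁻¹μ = [0.3491  0.6010  2.2377]
y=Σ⁻¹𝟙 = [9.9974  8.7436  15.3175]
a=μᵀx=0.398562  b=𝟙ᵀx=3.187902  c=𝟙ᵀy=34.058504  D=ac−b²=3.411716
λ₁=(c·0.136−b)/D = (34.058504·0.136−3.187902)/3.411716 = 0.423263
λ₂=(a−b·0.136)/D = (0.398562−3.187902·0.136)/3.411716 = -0.010257
w* = 0.423263·x + -0.010257·y:
  w_0 = 0.423263·0.3491 + -0.010257·9.9974 = 0.0452  (Unilever)
  w_1 = 0.423263·0.6010 + -0.010257·8.7436 = 0.1647  (Walmart)
  w_2 = 0.423263·2.2377 + -0.010257·15.3175 = 0.7900  (Oracle)
Σw_i=1.0000  μᵀw=0.1360
σ²=wᵀΣw=λ₁·μ_p+λ₂ = 0.423263·0.136 + -0.010257 = 0.047307 ≈ 0.0473


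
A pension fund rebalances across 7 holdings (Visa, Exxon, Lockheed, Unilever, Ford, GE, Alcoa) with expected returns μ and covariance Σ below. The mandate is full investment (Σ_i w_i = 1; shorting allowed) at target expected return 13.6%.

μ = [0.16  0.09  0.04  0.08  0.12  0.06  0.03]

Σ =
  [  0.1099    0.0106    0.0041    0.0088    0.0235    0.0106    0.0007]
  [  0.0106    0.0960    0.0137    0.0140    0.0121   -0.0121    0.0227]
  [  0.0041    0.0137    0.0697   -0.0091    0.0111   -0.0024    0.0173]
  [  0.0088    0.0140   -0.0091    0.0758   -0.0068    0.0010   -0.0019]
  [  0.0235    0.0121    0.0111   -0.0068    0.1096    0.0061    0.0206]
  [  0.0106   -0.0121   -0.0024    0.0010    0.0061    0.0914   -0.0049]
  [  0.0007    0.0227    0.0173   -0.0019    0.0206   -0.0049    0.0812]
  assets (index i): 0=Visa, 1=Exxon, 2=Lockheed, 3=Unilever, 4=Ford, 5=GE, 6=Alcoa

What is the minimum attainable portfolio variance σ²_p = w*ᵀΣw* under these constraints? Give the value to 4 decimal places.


0.0473

p=Σ⁻¹μ = [1.0858  0.6032  0.4170  0.9303  0.7879  0.5563  -0.0419]
q=Σ⁻¹𝟙 = [4.8424  5.0198  12.4863  13.7002  4.9937  11.3146  7.9464]
a=μᵀp=0.445783  b=𝟙ᵀp=4.338558  c=𝟙ᵀq=60.303517  D=ac−b²=8.059176
λ₁=(c·0.136−b)/D = (60.303517·0.136−4.338558)/8.059176 = 0.479295
λ₂=(a−b·0.136)/D = (0.445783−4.338558·0.136)/8.059176 = -0.017900
w* = 0.479295·p + -0.017900·q:
  w_0 = 0.479295·1.0858 + -0.017900·4.8424 = 0.4337  (Visa)
  w_1 = 0.479295·0.6032 + -0.017900·5.0198 = 0.1992  (Exxon)
  w_2 = 0.479295·0.4170 + -0.017900·12.4863 = -0.0236  (Lockheed)
  w_3 = 0.479295·0.9303 + -0.017900·13.7002 = 0.2007  (Unilever)
  w_4 = 0.479295·0.7879 + -0.017900·4.9937 = 0.2882  (Ford)
  w_5 = 0.479295·0.5563 + -0.017900·11.3146 = 0.0641  (GE)
  w_6 = 0.479295·-0.0419 + -0.017900·7.9464 = -0.1623  (Alcoa)
Σw_i=1.0000  μᵀw=0.1360
σ²=wᵀΣw=λ₁·μ_p+λ₂ = 0.479295·0.136 + -0.017900 = 0.047284 ≈ 0.0473


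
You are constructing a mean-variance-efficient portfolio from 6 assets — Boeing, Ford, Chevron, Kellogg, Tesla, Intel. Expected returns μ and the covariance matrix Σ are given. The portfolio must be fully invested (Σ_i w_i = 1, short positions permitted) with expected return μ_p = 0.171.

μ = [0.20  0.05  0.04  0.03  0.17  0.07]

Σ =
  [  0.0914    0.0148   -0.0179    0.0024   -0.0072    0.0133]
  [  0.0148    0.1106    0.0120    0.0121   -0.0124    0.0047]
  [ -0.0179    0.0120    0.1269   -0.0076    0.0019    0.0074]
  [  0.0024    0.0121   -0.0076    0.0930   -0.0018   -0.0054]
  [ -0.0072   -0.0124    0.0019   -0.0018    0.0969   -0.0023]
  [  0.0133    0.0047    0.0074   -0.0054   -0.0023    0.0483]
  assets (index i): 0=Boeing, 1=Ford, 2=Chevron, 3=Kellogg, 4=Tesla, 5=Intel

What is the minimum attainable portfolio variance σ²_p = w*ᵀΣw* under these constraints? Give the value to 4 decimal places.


0.0344

u=Σ⁻¹μ = [2.2824  0.2308  0.5584  0.3666  1.9695  0.8476]
v=Σ⁻¹𝟙 = [9.5464  6.2220  8.0952  11.6487  12.3132  18.1182]
a=μᵀu=0.895485  b=𝟙ᵀu=6.255164  c=𝟙ᵀv=65.943611  D=ac−b²=19.924410
λ₁=(c·0.171−b)/D = (65.943611·0.171−6.255164)/19.924410 = 0.252012
λ₂=(a−b·0.171)/D = (0.895485−6.255164·0.171)/19.924410 = -0.008740
w* = 0.252012·u + -0.008740·v:
  w_0 = 0.252012·2.2824 + -0.008740·9.5464 = 0.4917  (Boeing)
  w_1 = 0.252012·0.2308 + -0.008740·6.2220 = 0.0038  (Ford)
  w_2 = 0.252012·0.5584 + -0.008740·8.0952 = 0.0700  (Chevron)
  w_3 = 0.252012·0.3666 + -0.008740·11.6487 = -0.0094  (Kellogg)
  w_4 = 0.252012·1.9695 + -0.008740·12.3132 = 0.3887  (Tesla)
  w_5 = 0.252012·0.8476 + -0.008740·18.1182 = 0.0552  (Intel)
Σw_i=1.0000  μᵀw=0.1710
σ²=wᵀΣw=λ₁·μ_p+λ₂ = 0.252012·0.171 + -0.008740 = 0.034354 ≈ 0.0344


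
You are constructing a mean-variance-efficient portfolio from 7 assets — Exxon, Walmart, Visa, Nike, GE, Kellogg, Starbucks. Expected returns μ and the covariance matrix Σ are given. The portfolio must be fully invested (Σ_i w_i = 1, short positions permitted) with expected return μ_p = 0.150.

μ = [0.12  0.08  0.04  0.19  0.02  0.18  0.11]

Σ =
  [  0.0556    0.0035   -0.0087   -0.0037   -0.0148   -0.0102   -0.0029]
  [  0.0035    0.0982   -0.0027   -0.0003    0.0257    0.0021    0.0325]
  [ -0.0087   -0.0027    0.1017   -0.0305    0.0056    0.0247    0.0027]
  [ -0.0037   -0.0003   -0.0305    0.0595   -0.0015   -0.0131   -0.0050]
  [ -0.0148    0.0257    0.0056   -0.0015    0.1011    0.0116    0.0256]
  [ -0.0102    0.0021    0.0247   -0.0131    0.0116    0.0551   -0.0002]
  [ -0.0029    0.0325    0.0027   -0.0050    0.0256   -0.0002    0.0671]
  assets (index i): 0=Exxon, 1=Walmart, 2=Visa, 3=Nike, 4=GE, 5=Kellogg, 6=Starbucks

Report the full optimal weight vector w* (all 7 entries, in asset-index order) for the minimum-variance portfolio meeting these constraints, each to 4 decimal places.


0.2203  0.0033  0.0786  0.3038  -0.0057  0.2654  0.1343

u=Σ⁻¹μ = [3.5655  -0.0352  1.0533  5.1922  -0.3878  4.7805  2.3172]
v=Σ⁻¹𝟙 = [29.2979  2.7175  16.1071  33.2694  6.9050  22.7557  14.1175]
a=μᵀu=2.561319  b=𝟙ᵀu=16.485670  c=𝟙ᵀv=125.170144  D=ac−b²=48.823376
λ₁=(c·0.150−b)/D = (125.170144·0.150−16.485670)/48.823376 = 0.046901
λ₂=(a−b·0.150)/D = (2.561319−16.485670·0.150)/48.823376 = 0.001812
w* = 0.046901·u + 0.001812·v:
  w_0 = 0.046901·3.5655 + 0.001812·29.2979 = 0.2203  (Exxon)
  w_1 = 0.046901·-0.0352 + 0.001812·2.7175 = 0.0033  (Walmart)
  w_2 = 0.046901·1.0533 + 0.001812·16.1071 = 0.0786  (Visa)
  w_3 = 0.046901·5.1922 + 0.001812·33.2694 = 0.3038  (Nike)
  w_4 = 0.046901·-0.3878 + 0.001812·6.9050 = -0.0057  (GE)
  w_5 = 0.046901·4.7805 + 0.001812·22.7557 = 0.2654  (Kellogg)
  w_6 = 0.046901·2.3172 + 0.001812·14.1175 = 0.1343  (Starbucks)
Σw_i=1.0000  μᵀw=0.1500
σ²=wᵀΣw=λ₁·μ_p+λ₂ = 0.046901·0.150 + 0.001812 = 0.008847 ≈ 0.0088


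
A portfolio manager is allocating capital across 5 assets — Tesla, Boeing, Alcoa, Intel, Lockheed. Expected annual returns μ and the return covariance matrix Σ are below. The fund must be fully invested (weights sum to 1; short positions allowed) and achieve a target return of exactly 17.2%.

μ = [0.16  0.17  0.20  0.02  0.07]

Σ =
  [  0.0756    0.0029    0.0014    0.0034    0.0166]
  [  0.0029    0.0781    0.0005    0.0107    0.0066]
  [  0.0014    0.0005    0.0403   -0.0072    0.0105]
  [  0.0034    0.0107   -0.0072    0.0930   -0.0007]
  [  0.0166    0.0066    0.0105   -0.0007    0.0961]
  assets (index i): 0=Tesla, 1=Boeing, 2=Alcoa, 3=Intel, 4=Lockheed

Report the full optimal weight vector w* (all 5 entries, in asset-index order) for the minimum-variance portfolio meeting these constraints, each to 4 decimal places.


u=Σ⁻¹μ = [1.9982  2.0563  4.9984  0.2901  -0.3020]
v=Σ⁻¹𝟙 = [10.7275  10.2790  24.9502  11.1486  5.2020]
a=μᵀu=1.653618  b=𝟙ᵀu=9.040984  c=𝟙ᵀv=62.307332  D=ac−b²=21.293142
λ₁=(c·0.172−b)/D = (62.307332·0.172−9.040984)/21.293142 = 0.078705
λ₂=(a−b·0.172)/D = (1.653618−9.040984·0.172)/21.293142 = 0.004629
w* = 0.078705·u + 0.004629·v:
  w_0 = 0.078705·1.9982 + 0.004629·10.7275 = 0.2069  (Tesla)
  w_1 = 0.078705·2.0563 + 0.004629·10.2790 = 0.2094  (Boeing)
  w_2 = 0.078705·4.9984 + 0.004629·24.9502 = 0.5089  (Alcoa)
  w_3 = 0.078705·0.2901 + 0.004629·11.1486 = 0.0744  (Intel)
  w_4 = 0.078705·-0.3020 + 0.004629·5.2020 = 0.0003  (Lockheed)
Σw_i=1.0000  μᵀw=0.1720
σ²=wᵀΣw=λ₁·μ_p+λ₂ = 0.078705·0.172 + 0.004629 = 0.018166 ≈ 0.0182

0.2069  0.2094  0.5089  0.0744  0.0003
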